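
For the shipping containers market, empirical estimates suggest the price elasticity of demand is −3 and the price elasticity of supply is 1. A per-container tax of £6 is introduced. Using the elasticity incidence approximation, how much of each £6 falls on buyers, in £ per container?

Buyers bear ≈ £1.5 per container.

Incidence ratio: buyers' share ≈ εs / (εs + |εd|) = 1 / (1 + 3) = 0.25.
So buyers bear ≈ 0.25 × £6 = £1.5; suppliers bear £4.5.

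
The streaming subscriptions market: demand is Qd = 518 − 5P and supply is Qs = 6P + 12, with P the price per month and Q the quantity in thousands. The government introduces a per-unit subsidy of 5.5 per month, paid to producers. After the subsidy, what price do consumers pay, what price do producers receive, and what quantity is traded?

Consumers pay 43; producers receive 48.5; quantity = 303.

Without the subsidy, 518 − 5P = 6P + 12 gives 11P = 506, so P* = 46 and Q* = 288.
With a per-unit subsidy paid to producers, each receives P + 5.5 per unit sold, so supply becomes Qs = 6(P + 5.5) + 12.
Solving gives Q = 303 with consumers paying 43 and producers receiving 48.5 (the 5.5 wedge).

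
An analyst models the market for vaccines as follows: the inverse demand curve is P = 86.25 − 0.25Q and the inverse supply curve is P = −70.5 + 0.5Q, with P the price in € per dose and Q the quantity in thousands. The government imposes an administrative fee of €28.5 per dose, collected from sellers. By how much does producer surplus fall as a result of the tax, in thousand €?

Producer surplus falls by €3610 thousand.

Rewrite in direct form: Qd = 345 − 4P and Qs = 2P + 141.
Without the tax, 345 − 4P = 2P + 141 gives 6P = 204, so P* = €34 and Q* = 209.
With the tax collected from sellers, supply shifts: Qs = 2(P − 28.5) + 141.
Solving gives Q = 171 with buyers paying €43.5 and sellers receiving €15 (the €28.5 wedge).
ΔPS is the trapezoid between Q = 171 and Q = 209 of height €19: ½ · (209 + 171) · 19 = €3610.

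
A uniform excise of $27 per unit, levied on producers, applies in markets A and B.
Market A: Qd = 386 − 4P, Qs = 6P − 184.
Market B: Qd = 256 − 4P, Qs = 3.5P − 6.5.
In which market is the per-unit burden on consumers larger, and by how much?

Market A: pre-tax P* = $57, Q* = 158; post-tax Q = 93.2; per-unit burden on consumers = $16.2.
Market B: pre-tax P* = $35, Q* = 116; post-tax Q = 65.6; per-unit burden on consumers = $12.6.
Difference: $16.2 vs $12.6 → market A is larger by $3.6.

Market A, by $3.6.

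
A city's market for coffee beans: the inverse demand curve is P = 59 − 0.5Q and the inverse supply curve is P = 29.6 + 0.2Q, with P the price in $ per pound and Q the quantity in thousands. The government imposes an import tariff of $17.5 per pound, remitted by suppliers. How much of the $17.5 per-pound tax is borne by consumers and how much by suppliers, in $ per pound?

Rewrite in direct form: Qd = 118 − 2P and Qs = 5P − 148.
Without the tax, 118 − 2P = 5P − 148 gives 7P = 266, so P* = $38 and Q* = 42.
With the tax collected from suppliers, supply shifts: Qs = 5(P − 17.5) − 148.
New equilibrium: consumers pay $50.5, suppliers receive $33, Q = 17. (Wedge: Pb − Ps = 17.5.)
Burden on consumers: $12.5; on suppliers: $5. (They sum to $17.5.)

Consumers bear $12.5 per pound; suppliers bear $5 per pound.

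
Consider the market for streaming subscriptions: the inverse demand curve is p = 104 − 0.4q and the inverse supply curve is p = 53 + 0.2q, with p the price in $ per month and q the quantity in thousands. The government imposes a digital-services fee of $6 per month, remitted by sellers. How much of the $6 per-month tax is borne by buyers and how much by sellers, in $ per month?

Rewrite in direct form: qd = 260 − 2.5p and qs = 5p − 265.
Without the tax, 260 − 2.5p = 5p − 265 gives 7.5p = 525, so p* = $70 and q* = 85.
With the tax collected from sellers, supply shifts: qs = 5(p − 6) − 265.
New equilibrium: buyers pay $74, sellers receive $68, q = 75. (Wedge: pb − ps = 6.)
Burden on buyers: $4; on sellers: $2. (They sum to $6.)

Buyers bear $4 per month; sellers bear $2 per month.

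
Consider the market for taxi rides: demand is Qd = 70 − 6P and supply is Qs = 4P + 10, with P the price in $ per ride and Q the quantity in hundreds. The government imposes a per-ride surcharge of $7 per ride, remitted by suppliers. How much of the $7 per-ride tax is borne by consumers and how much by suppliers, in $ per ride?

Before the tax: set 70 − 6P = 4P + 10 → P* = $6, Q* = 34.
With the tax collected from suppliers, supply shifts: Qs = 4(P − 7) + 10.
New equilibrium: consumers pay $8.8, suppliers receive $1.8, Q = 17.2. (Wedge: Pb − Ps = 7.)
Burden on consumers: $2.8; on suppliers: $4.2. (They sum to $7.)
The less price-elastic side of the market bears the larger share of a per-unit tax.

Consumers bear $2.8 per ride; suppliers bear $4.2 per ride.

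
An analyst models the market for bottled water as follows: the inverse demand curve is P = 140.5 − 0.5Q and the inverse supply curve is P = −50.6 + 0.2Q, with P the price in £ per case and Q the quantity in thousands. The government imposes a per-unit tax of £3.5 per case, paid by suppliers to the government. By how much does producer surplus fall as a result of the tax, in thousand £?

Rewrite in direct form: Qd = 281 − 2P and Qs = 5P + 253.
Without the tax, 281 − 2P = 5P + 253 gives 7P = 28, so P* = £4 and Q* = 273.
With the tax collected from suppliers, supply shifts: Qs = 5(P − 3.5) + 253.
New equilibrium: buyers pay £6.5, suppliers receive £3, Q = 268. (Wedge: Pb − Ps = 3.5.)
ΔPS is the trapezoid between Q = 268 and Q = 273 of height £1: ½ · (273 + 268) · 1 = £270.5.

Producer surplus falls by £270.5 thousand.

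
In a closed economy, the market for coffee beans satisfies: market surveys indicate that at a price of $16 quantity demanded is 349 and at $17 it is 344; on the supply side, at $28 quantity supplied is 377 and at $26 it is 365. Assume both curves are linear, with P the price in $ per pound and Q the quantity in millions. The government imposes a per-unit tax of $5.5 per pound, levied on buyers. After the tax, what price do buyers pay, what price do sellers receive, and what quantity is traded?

Demand slope: (344 − 349)/(17 − 16) = -5, so Qd = 429 − 5P.
Supply slope: (365 − 377)/(26 − 28) = 6, so Qs = 6P + 209.
Without the tax, 429 − 5P = 6P + 209 gives 11P = 220, so P* = $20 and Q* = 329.
With the tax collected from buyers, demand (in seller-price terms) shifts: Qd = 429 − 5(P + 5.5).
New equilibrium: buyers pay $23, sellers receive $17.5, Q = 314. (Wedge: Pb − Ps = 5.5.)
The less price-elastic side of the market bears the larger share of a per-unit tax.

Buyers pay $23; sellers receive $17.5; quantity = 314.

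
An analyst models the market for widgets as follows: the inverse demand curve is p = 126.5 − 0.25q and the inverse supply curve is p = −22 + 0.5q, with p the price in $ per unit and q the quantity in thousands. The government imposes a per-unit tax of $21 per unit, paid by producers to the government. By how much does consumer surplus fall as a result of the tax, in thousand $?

Inverting to q(p) form: qd = 506 − 4p; qs = 2p + 44.
Before the tax: set 506 − 4p = 2p + 44 → p* = $77, q* = 198.
With the tax collected from producers, supply shifts: qs = 2(p − 21) + 44.
New equilibrium: buyers pay $84, producers receive $63, q = 170. (Wedge: pb − ps = 21.)
ΔCS is the trapezoid between Q = 170 and Q = 198 of height $7: ½ · (198 + 170) · 7 = $1288.

Consumer surplus falls by $1288 thousand.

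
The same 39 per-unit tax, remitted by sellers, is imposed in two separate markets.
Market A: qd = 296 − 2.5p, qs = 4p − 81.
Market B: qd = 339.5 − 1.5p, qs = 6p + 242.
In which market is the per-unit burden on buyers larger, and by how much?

Market A: pre-tax p* = 58, q* = 151; post-tax q = 91; per-unit burden on buyers = 24.
Market B: pre-tax p* = 13, q* = 320; post-tax q = 273.2; per-unit burden on buyers = 31.2.
Difference: 24 vs 31.2 → market B is larger by 7.2.

Market B, by 7.2.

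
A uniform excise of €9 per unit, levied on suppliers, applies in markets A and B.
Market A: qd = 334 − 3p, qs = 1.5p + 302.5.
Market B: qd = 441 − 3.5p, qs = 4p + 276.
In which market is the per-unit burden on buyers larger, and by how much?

Market B, by €1.8.

Market A: pre-tax p* = €7, q* = 313; post-tax q = 304; per-unit burden on buyers = €3.
Market B: pre-tax p* = €22, q* = 364; post-tax q = 347.2; per-unit burden on buyers = €4.8.
Difference: €3 vs €4.8 → market B is larger by €1.8.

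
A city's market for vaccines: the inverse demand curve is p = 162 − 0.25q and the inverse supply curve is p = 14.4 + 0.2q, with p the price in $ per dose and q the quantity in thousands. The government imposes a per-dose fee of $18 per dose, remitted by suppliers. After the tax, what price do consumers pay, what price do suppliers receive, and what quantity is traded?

Consumers pay $90; suppliers receive $72; quantity = 288.

Inverting to q(p) form: qd = 648 − 4p; qs = 5p − 72.
Before the tax: set 648 − 4p = 5p − 72 → p* = $80, q* = 328.
With the tax collected from suppliers, supply shifts: qs = 5(p − 18) − 72.
Solving gives q = 288 with consumers paying $90 and suppliers receiving $72 (the $18 wedge).
The less price-elastic side of the market bears the larger share of a per-unit tax.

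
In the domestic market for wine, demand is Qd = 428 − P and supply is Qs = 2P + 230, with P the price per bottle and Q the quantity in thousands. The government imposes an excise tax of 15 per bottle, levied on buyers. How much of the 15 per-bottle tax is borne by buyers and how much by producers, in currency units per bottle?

Without the tax, 428 − P = 2P + 230 gives 3P = 198, so P* = 66 and Q* = 362.
With the tax collected from buyers, demand (in seller-price terms) shifts: Qd = 428 − (P + 15).
New equilibrium: buyers pay 76, producers receive 61, Q = 352. (Wedge: Pb − Ps = 15.)
Burden on buyers: 10; on producers: 5. (They sum to 15.)
The less price-elastic side of the market bears the larger share of a per-unit tax.

Buyers bear 10 per bottle; producers bear 5 per bottle.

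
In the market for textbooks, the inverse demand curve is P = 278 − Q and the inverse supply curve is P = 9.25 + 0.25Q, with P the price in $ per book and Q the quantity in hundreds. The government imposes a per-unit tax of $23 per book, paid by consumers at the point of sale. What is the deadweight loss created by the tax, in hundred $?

Rewrite in direct form: Qd = 278 − P and Qs = 4P − 37.
Before the tax: set 278 − P = 4P − 37 → P* = $63, Q* = 215.
With the tax collected from consumers, demand (in seller-price terms) shifts: Qd = 278 − (P + 23).
New equilibrium: consumers pay $81.4, suppliers receive $58.4, Q = 196.6. (Wedge: Pb − Ps = 23.)
Quantity falls by |ΔQ| = |215 − 196.6| = 18.4.
DWL = ½ · t · |ΔQ| = ½ · 23 · 18.4 = $211.6.

Deadweight loss = $211.6 hundred.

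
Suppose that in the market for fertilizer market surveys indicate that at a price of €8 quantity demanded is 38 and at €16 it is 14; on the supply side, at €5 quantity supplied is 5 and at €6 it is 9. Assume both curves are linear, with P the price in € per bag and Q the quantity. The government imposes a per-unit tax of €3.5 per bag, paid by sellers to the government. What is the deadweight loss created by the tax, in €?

Demand slope: (14 − 38)/(16 − 8) = -3, so Qd = 62 − 3P.
Supply slope: (9 − 5)/(6 − 5) = 4, so Qs = 4P − 15.
Before the tax: set 62 − 3P = 4P − 15 → P* = €11, Q* = 29.
With the tax collected from sellers, supply shifts: Qs = 4(P − 3.5) − 15.
Solving gives Q = 23 with buyers paying €13 and sellers receiving €9.5 (the €3.5 wedge).
Quantity falls by |ΔQ| = |29 − 23| = 6.
DWL = ½ · t · |ΔQ| = ½ · 3.5 · 6 = €10.5.

Deadweight loss = €10.5.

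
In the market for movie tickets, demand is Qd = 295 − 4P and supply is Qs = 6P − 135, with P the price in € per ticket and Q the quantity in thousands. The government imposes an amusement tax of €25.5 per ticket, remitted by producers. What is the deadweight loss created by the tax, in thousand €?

Deadweight loss = €780.3 thousand.

Before the tax: set 295 − 4P = 6P − 135 → P* = €43, Q* = 123.
With the tax collected from producers, supply shifts: Qs = 6(P − 25.5) − 135.
New equilibrium: buyers pay €58.3, producers receive €32.8, Q = 61.8. (Wedge: Pb − Ps = 25.5.)
Quantity falls by |ΔQ| = |123 − 61.8| = 61.2.
DWL = ½ · t · |ΔQ| = ½ · 25.5 · 61.2 = €780.3.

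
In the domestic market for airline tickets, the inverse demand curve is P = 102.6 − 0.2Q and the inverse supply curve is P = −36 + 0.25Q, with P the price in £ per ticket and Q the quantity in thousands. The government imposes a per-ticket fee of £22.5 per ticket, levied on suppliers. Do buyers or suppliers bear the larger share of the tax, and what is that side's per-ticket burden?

Suppliers bear the larger share: £12.5 per ticket.

Rewrite in direct form: Qd = 513 − 5P and Qs = 4P + 144.
Without the tax, 513 − 5P = 4P + 144 gives 9P = 369, so P* = £41 and Q* = 308.
With the tax collected from suppliers, supply shifts: Qs = 4(P − 22.5) + 144.
New equilibrium: buyers pay £51, suppliers receive £28.5, Q = 258. (Wedge: Pb − Ps = 22.5.)
Per-ticket burden: buyers £10, suppliers £12.5.
Suppliers take the larger share because supply is less price-elastic here (demand slope 5 vs supply slope 4).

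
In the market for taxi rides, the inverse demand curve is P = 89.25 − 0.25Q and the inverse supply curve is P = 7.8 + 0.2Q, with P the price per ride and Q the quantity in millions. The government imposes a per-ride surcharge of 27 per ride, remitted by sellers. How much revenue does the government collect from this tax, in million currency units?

Tax revenue = 3267 million.

Inverting to Q(P) form: Qd = 357 − 4P; Qs = 5P − 39.
Without the tax, 357 − 4P = 5P − 39 gives 9P = 396, so P* = 44 and Q* = 181.
With the tax collected from sellers, supply shifts: Qs = 5(P − 27) − 39.
New equilibrium: consumers pay 59, sellers receive 32, Q = 121. (Wedge: Pb − Ps = 27.)
Revenue = t · Q = 27 · 121 = 3267.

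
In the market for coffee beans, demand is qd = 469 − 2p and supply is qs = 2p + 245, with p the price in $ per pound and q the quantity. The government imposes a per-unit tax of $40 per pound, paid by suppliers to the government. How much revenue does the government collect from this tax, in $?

Tax revenue = $12680.

Before the tax: set 469 − 2p = 2p + 245 → p* = $56, q* = 357.
With the tax collected from suppliers, supply shifts: qs = 2(p − 40) + 245.
Solving gives q = 317 with consumers paying $76 and suppliers receiving $36 (the $40 wedge).
Revenue = t · Q = 40 · 317 = $12680.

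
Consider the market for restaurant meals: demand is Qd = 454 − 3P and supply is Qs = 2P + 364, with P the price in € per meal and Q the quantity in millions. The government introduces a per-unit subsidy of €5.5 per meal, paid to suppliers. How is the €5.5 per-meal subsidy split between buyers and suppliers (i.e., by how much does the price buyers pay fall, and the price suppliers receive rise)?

Before the subsidy: set 454 − 3P = 2P + 364 → P* = €18, Q* = 400.
With a per-unit subsidy paid to suppliers, each receives P + 5.5 per unit sold, so supply becomes Qs = 2(P + 5.5) + 364.
New equilibrium: buyers pay €15.8, suppliers receive €21.3, Q = 406.6. (Wedge: Pb − Ps = −5.5.)
Gain to buyers: €2.2; to suppliers: €3.3. (They sum to €5.5.)

Buyers gain €2.2 per meal; suppliers gain €3.3 per meal.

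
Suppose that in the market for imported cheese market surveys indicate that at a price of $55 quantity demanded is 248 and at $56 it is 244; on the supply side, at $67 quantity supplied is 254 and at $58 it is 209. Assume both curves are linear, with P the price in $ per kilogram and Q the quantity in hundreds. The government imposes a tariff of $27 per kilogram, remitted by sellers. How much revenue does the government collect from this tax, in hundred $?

Demand slope: (244 − 248)/(56 − 55) = -4, so Qd = 468 − 4P.
Supply slope: (209 − 254)/(58 − 67) = 5, so Qs = 5P − 81.
Before the tax: set 468 − 4P = 5P − 81 → P* = $61, Q* = 224.
With the tax collected from sellers, supply shifts: Qs = 5(P − 27) − 81.
New equilibrium: consumers pay $76, sellers receive $49, Q = 164. (Wedge: Pb − Ps = 27.)
Revenue = t · Q = 27 · 164 = $4428.

Tax revenue = $4428 hundred.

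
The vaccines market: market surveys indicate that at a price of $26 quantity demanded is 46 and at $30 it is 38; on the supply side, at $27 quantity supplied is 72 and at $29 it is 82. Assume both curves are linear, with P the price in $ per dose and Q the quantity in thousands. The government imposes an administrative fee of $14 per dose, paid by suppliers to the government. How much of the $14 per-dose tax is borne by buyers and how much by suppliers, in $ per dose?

Buyers bear $10 per dose; suppliers bear $4 per dose.

Demand slope: (38 − 46)/(30 − 26) = -2, so Qd = 98 − 2P.
Supply slope: (82 − 72)/(29 − 27) = 5, so Qs = 5P − 63.
Without the tax, 98 − 2P = 5P − 63 gives 7P = 161, so P* = $23 and Q* = 52.
With the tax collected from suppliers, supply shifts: Qs = 5(P − 14) − 63.
New equilibrium: buyers pay $33, suppliers receive $19, Q = 32. (Wedge: Pb − Ps = 14.)
Burden on buyers: $10; on suppliers: $4. (They sum to $14.)
The less price-elastic side of the market bears the larger share of a per-unit tax.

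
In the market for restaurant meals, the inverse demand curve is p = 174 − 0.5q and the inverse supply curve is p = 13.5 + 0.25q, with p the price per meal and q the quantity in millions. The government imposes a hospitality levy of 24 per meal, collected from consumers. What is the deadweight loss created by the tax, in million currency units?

Deadweight loss = 384 million.

Inverting to q(p) form: qd = 348 − 2p; qs = 4p − 54.
Before the tax: set 348 − 2p = 4p − 54 → p* = 67, q* = 214.
With the tax collected from consumers, demand (in seller-price terms) shifts: qd = 348 − 2(p + 24).
Solving gives q = 182 with consumers paying 83 and producers receiving 59 (the 24 wedge).
Quantity falls by |ΔQ| = |214 − 182| = 32.
DWL = ½ · t · |ΔQ| = ½ · 24 · 32 = 384.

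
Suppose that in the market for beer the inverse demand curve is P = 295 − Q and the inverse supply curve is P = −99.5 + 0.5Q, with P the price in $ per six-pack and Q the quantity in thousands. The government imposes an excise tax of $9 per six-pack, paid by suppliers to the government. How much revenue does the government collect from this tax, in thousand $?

Inverting to Q(P) form: Qd = 295 − P; Qs = 2P + 199.
Without the tax, 295 − P = 2P + 199 gives 3P = 96, so P* = $32 and Q* = 263.
With the tax collected from suppliers, supply shifts: Qs = 2(P − 9) + 199.
Solving gives Q = 257 with buyers paying $38 and suppliers receiving $29 (the $9 wedge).
Revenue = t · Q = 9 · 257 = $2313.

Tax revenue = $2313 thousand.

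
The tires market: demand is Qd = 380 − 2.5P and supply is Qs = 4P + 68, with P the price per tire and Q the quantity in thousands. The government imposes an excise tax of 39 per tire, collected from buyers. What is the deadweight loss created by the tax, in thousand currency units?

Deadweight loss = 1170 thousand.

Without the tax, 380 − 2.5P = 4P + 68 gives 6.5P = 312, so P* = 48 and Q* = 260.
With the tax collected from buyers, demand (in seller-price terms) shifts: Qd = 380 − 2.5(P + 39).
New equilibrium: buyers pay 72, producers receive 33, Q = 200. (Wedge: Pb − Ps = 39.)
Quantity falls by |ΔQ| = |260 − 200| = 60.
DWL = ½ · t · |ΔQ| = ½ · 39 · 60 = 1170.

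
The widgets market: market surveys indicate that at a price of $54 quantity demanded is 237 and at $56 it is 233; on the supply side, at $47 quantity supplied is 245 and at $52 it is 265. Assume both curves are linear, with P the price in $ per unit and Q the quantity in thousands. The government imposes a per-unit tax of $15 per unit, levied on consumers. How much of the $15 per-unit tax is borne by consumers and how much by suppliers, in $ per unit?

Consumers bear $10 per unit; suppliers bear $5 per unit.

Demand slope: (233 − 237)/(56 − 54) = -2, so Qd = 345 − 2P.
Supply slope: (265 − 245)/(52 − 47) = 4, so Qs = 4P + 57.
Without the tax, 345 − 2P = 4P + 57 gives 6P = 288, so P* = $48 and Q* = 249.
With the tax collected from consumers, demand (in seller-price terms) shifts: Qd = 345 − 2(P + 15).
New equilibrium: consumers pay $58, suppliers receive $43, Q = 229. (Wedge: Pb − Ps = 15.)
Burden on consumers: $10; on suppliers: $5. (They sum to $15.)
The less price-elastic side of the market bears the larger share of a per-unit tax.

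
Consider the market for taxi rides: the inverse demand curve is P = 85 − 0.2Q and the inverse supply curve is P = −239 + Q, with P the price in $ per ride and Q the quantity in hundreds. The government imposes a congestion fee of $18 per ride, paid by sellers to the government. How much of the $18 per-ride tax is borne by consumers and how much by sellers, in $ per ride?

Consumers bear $3 per ride; sellers bear $15 per ride.

Rewrite in direct form: Qd = 425 − 5P and Qs = P + 239.
Before the tax: set 425 − 5P = P + 239 → P* = $31, Q* = 270.
With the tax collected from sellers, supply shifts: Qs = (P − 18) + 239.
Solving gives Q = 255 with consumers paying $34 and sellers receiving $16 (the $18 wedge).
Burden on consumers: $3; on sellers: $15. (They sum to $18.)
The less price-elastic side of the market bears the larger share of a per-unit tax.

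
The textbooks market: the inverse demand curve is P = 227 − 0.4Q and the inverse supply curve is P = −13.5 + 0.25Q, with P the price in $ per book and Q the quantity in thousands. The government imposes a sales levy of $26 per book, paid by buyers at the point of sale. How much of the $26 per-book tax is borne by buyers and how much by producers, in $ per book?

Rewrite in direct form: Qd = 567.5 − 2.5P and Qs = 4P + 54.
Before the tax: set 567.5 − 2.5P = 4P + 54 → P* = $79, Q* = 370.
With the tax collected from buyers, demand (in seller-price terms) shifts: Qd = 567.5 − 2.5(P + 26).
Solving gives Q = 330 with buyers paying $95 and producers receiving $69 (the $26 wedge).
Burden on buyers: $16; on producers: $10. (They sum to $26.)
The less price-elastic side of the market bears the larger share of a per-unit tax.

Buyers bear $16 per book; producers bear $10 per book.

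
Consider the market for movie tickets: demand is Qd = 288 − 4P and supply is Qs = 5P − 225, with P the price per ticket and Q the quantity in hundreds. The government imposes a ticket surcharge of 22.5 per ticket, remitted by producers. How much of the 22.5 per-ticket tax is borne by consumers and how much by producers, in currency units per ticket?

Consumers bear 12.5 per ticket; producers bear 10 per ticket.

Before the tax: set 288 − 4P = 5P − 225 → P* = 57, Q* = 60.
With the tax collected from producers, supply shifts: Qs = 5(P − 22.5) − 225.
Solving gives Q = 10 with consumers paying 69.5 and producers receiving 47 (the 22.5 wedge).
Burden on consumers: 12.5; on producers: 10. (They sum to 22.5.)
The less price-elastic side of the market bears the larger share of a per-unit tax.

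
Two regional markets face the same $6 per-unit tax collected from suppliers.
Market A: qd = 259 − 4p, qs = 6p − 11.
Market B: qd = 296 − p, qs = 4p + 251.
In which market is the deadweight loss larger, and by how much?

Market A: pre-tax p* = $27, q* = 151; post-tax q = 136.6; deadweight loss = $43.2.
Market B: pre-tax p* = $9, q* = 287; post-tax q = 282.2; deadweight loss = $14.4.
Difference: $43.2 vs $14.4 → market A is larger by $28.8.

Market A, by $28.8.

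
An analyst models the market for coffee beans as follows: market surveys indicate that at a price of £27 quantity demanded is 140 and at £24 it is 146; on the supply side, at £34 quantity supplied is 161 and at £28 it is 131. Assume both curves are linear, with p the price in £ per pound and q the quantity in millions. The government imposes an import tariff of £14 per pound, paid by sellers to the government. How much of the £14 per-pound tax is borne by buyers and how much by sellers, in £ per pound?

Buyers bear £10 per pound; sellers bear £4 per pound.

Demand slope: (146 − 140)/(24 − 27) = -2, so qd = 194 − 2p.
Supply slope: (131 − 161)/(28 − 34) = 5, so qs = 5p − 9.
Without the tax, 194 − 2p = 5p − 9 gives 7p = 203, so p* = £29 and q* = 136.
With the tax collected from sellers, supply shifts: qs = 5(p − 14) − 9.
New equilibrium: buyers pay £39, sellers receive £25, q = 116. (Wedge: pb − ps = 14.)
Burden on buyers: £10; on sellers: £4. (They sum to £14.)
The less price-elastic side of the market bears the larger share of a per-unit tax.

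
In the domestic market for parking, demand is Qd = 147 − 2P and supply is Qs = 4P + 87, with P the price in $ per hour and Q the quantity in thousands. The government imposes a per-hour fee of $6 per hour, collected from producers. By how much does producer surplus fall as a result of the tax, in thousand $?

Before the tax: set 147 − 2P = 4P + 87 → P* = $10, Q* = 127.
With the tax collected from producers, supply shifts: Qs = 4(P − 6) + 87.
Solving gives Q = 119 with buyers paying $14 and producers receiving $8 (the $6 wedge).
ΔPS is the trapezoid between Q = 119 and Q = 127 of height $2: ½ · (127 + 119) · 2 = $246.

Producer surplus falls by $246 thousand.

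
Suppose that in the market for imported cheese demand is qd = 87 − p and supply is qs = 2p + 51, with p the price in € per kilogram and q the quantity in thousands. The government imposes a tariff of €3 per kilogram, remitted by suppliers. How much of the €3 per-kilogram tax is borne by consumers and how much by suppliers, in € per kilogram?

Consumers bear €2 per kilogram; suppliers bear €1 per kilogram.

Without the tax, 87 − p = 2p + 51 gives 3p = 36, so p* = €12 and q* = 75.
With the tax collected from suppliers, supply shifts: qs = 2(p − 3) + 51.
New equilibrium: consumers pay €14, suppliers receive €11, q = 73. (Wedge: pb − ps = 3.)
Burden on consumers: €2; on suppliers: €1. (They sum to €3.)
The less price-elastic side of the market bears the larger share of a per-unit tax.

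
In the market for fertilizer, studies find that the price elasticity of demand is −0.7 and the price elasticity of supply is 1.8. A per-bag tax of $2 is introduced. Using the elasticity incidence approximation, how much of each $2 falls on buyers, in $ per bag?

Buyers bear ≈ $1.44 per bag.

Incidence ratio: buyers' share ≈ εs / (εs + |εd|) = 1.8 / (1.8 + 0.7) = 0.72.
So buyers bear ≈ 0.72 × $2 = $1.44; suppliers bear $0.56.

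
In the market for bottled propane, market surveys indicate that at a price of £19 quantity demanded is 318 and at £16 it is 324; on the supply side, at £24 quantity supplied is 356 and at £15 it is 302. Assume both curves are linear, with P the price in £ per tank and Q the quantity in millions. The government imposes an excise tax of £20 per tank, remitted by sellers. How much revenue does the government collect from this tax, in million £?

Tax revenue = £5800 million.

Demand slope: (324 − 318)/(16 − 19) = -2, so Qd = 356 − 2P.
Supply slope: (302 − 356)/(15 − 24) = 6, so Qs = 6P + 212.
Before the tax: set 356 − 2P = 6P + 212 → P* = £18, Q* = 320.
With the tax collected from sellers, supply shifts: Qs = 6(P − 20) + 212.
Solving gives Q = 290 with buyers paying £33 and sellers receiving £13 (the £20 wedge).
Revenue = t · Q = 20 · 290 = £5800.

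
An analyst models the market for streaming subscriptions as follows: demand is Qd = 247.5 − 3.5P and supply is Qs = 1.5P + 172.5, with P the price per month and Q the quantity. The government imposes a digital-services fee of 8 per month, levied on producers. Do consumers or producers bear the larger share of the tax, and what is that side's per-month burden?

Before the tax: set 247.5 − 3.5P = 1.5P + 172.5 → P* = 15, Q* = 195.
With the tax collected from producers, supply shifts: Qs = 1.5(P − 8) + 172.5.
New equilibrium: consumers pay 17.4, producers receive 9.4, Q = 186.6. (Wedge: Pb − Ps = 8.)
Per-month burden: consumers 2.4, producers 5.6.
Producers take the larger share because supply is less price-elastic here (demand slope 3.5 vs supply slope 1.5).

Producers bear the larger share: 5.6 per month.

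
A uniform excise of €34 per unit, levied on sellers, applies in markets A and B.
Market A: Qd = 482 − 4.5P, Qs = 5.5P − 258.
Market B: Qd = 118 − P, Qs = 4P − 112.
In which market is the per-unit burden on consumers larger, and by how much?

Market A: pre-tax P* = €74, Q* = 149; post-tax Q = 64.85; per-unit burden on consumers = €18.7.
Market B: pre-tax P* = €46, Q* = 72; post-tax Q = 44.8; per-unit burden on consumers = €27.2.
Difference: €18.7 vs €27.2 → market B is larger by €8.5.

Market B, by €8.5.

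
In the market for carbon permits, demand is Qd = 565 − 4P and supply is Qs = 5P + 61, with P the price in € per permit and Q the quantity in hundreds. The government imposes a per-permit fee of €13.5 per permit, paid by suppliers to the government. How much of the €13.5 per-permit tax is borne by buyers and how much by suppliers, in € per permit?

Without the tax, 565 − 4P = 5P + 61 gives 9P = 504, so P* = €56 and Q* = 341.
With the tax collected from suppliers, supply shifts: Qs = 5(P − 13.5) + 61.
Solving gives Q = 311 with buyers paying €63.5 and suppliers receiving €50 (the €13.5 wedge).
Burden on buyers: €7.5; on suppliers: €6. (They sum to €13.5.)
The less price-elastic side of the market bears the larger share of a per-unit tax.

Buyers bear €7.5 per permit; suppliers bear €6 per permit.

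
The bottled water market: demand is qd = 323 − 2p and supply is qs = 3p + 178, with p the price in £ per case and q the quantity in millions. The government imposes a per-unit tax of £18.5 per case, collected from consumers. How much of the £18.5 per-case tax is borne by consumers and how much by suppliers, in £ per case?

Consumers bear £11.1 per case; suppliers bear £7.4 per case.

Before the tax: set 323 − 2p = 3p + 178 → p* = £29, q* = 265.
With the tax collected from consumers, demand (in seller-price terms) shifts: qd = 323 − 2(p + 18.5).
Solving gives q = 242.8 with consumers paying £40.1 and suppliers receiving £21.6 (the £18.5 wedge).
Burden on consumers: £11.1; on suppliers: £7.4. (They sum to £18.5.)
The less price-elastic side of the market bears the larger share of a per-unit tax.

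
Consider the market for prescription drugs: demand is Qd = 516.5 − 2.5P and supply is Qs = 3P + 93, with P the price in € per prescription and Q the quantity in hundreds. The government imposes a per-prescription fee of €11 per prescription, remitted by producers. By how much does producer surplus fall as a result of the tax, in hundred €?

Before the tax: set 516.5 − 2.5P = 3P + 93 → P* = €77, Q* = 324.
With the tax collected from producers, supply shifts: Qs = 3(P − 11) + 93.
Solving gives Q = 309 with buyers paying €83 and producers receiving €72 (the €11 wedge).
ΔPS is the trapezoid between Q = 309 and Q = 324 of height €5: ½ · (324 + 309) · 5 = €1582.5.

Producer surplus falls by €1582.5 hundred.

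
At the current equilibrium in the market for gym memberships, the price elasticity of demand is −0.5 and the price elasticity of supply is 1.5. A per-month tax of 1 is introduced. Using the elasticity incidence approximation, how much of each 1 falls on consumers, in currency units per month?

Incidence ratio: consumers' share ≈ εs / (εs + |εd|) = 1.5 / (1.5 + 0.5) = 0.75.
So consumers bear ≈ 0.75 × 1 = 0.75; producers bear 0.25.

Consumers bear ≈ 0.75 per month.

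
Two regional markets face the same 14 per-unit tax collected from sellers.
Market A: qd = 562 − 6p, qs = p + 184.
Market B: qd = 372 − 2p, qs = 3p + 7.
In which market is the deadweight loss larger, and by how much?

Market A: pre-tax p* = 54, q* = 238; post-tax q = 226; deadweight loss = 84.
Market B: pre-tax p* = 73, q* = 226; post-tax q = 209.2; deadweight loss = 117.6.
Difference: 84 vs 117.6 → market B is larger by 33.6.

Market B, by 33.6.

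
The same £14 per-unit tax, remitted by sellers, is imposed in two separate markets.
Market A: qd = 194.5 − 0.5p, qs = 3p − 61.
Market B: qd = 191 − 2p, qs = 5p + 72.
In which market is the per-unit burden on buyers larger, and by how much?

Market A: pre-tax p* = £73, q* = 158; post-tax q = 152; per-unit burden on buyers = £12.
Market B: pre-tax p* = £17, q* = 157; post-tax q = 137; per-unit burden on buyers = £10.
Difference: £12 vs £10 → market A is larger by £2.

Market A, by £2.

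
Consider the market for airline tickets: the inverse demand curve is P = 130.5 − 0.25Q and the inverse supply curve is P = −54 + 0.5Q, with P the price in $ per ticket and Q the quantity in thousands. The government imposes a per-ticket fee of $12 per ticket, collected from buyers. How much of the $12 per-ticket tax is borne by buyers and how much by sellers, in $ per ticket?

Inverting to Q(P) form: Qd = 522 − 4P; Qs = 2P + 108.
Before the tax: set 522 − 4P = 2P + 108 → P* = $69, Q* = 246.
With the tax collected from buyers, demand (in seller-price terms) shifts: Qd = 522 − 4(P + 12).
New equilibrium: buyers pay $73, sellers receive $61, Q = 230. (Wedge: Pb − Ps = 12.)
Burden on buyers: $4; on sellers: $8. (They sum to $12.)
The less price-elastic side of the market bears the larger share of a per-unit tax.

Buyers bear $4 per ticket; sellers bear $8 per ticket.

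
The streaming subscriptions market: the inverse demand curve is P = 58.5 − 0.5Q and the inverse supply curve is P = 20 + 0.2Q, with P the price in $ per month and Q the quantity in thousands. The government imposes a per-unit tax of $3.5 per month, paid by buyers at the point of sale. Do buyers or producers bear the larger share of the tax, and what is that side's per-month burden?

Buyers bear the larger share: $2.5 per month.

Inverting to Q(P) form: Qd = 117 − 2P; Qs = 5P − 100.
Without the tax, 117 − 2P = 5P − 100 gives 7P = 217, so P* = $31 and Q* = 55.
With the tax collected from buyers, demand (in seller-price terms) shifts: Qd = 117 − 2(P + 3.5).
Solving gives Q = 50 with buyers paying $33.5 and producers receiving $30 (the $3.5 wedge).
Per-month burden: buyers $2.5, producers $1.
Buyers take the larger share because demand is less price-elastic here (demand slope 2 vs supply slope 5).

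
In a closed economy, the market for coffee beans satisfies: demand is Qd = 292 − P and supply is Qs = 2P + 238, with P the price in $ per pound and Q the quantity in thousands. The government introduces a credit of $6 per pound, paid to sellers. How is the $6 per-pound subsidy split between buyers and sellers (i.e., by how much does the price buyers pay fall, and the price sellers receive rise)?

Before the subsidy: set 292 − P = 2P + 238 → P* = $18, Q* = 274.
With a per-unit subsidy paid to sellers, each receives P + 6 per unit sold, so supply becomes Qs = 2(P + 6) + 238.
New equilibrium: buyers pay $14, sellers receive $20, Q = 278. (Wedge: Pb − Ps = −6.)
Gain to buyers: $4; to sellers: $2. (They sum to $6.)

Buyers gain $4 per pound; sellers gain $2 per pound.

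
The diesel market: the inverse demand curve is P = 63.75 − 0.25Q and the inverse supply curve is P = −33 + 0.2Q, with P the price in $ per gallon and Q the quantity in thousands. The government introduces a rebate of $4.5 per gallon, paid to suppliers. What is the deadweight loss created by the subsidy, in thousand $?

Inverting to Q(P) form: Qd = 255 − 4P; Qs = 5P + 165.
Without the subsidy, 255 − 4P = 5P + 165 gives 9P = 90, so P* = $10 and Q* = 215.
With a per-unit subsidy paid to suppliers, each receives P + 4.5 per unit sold, so supply becomes Qs = 5(P + 4.5) + 165.
Solving gives Q = 225 with buyers paying $7.5 and suppliers receiving $12 (the $4.5 wedge).
Quantity rises by |ΔQ| = |215 − 225| = 10.
DWL = ½ · t · |ΔQ| = ½ · 4.5 · 10 = $22.5.

Deadweight loss = $22.5 thousand.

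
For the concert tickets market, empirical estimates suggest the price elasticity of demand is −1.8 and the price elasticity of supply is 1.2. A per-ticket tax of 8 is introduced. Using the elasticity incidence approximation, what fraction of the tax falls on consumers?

Incidence ratio: consumers' share ≈ εs / (εs + |εd|) = 1.2 / (1.2 + 1.8) = 0.4.
Supply is the less elastic side, so consumers bear the smaller share.

Consumers' share ≈ 0.4.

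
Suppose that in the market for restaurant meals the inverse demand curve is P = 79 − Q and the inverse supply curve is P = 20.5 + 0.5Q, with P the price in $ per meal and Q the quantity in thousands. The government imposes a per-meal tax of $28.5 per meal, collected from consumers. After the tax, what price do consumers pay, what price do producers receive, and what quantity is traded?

Rewrite in direct form: Qd = 79 − P and Qs = 2P − 41.
Without the tax, 79 − P = 2P − 41 gives 3P = 120, so P* = $40 and Q* = 39.
With the tax collected from consumers, demand (in seller-price terms) shifts: Qd = 79 − (P + 28.5).
Solving gives Q = 20 with consumers paying $59 and producers receiving $30.5 (the $28.5 wedge).
The less price-elastic side of the market bears the larger share of a per-unit tax.

Consumers pay $59; producers receive $30.5; quantity = 20.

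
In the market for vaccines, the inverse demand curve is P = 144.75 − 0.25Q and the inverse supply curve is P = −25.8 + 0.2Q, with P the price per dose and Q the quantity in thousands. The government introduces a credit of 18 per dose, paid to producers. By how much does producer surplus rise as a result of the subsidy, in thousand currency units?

Rewrite in direct form: Qd = 579 − 4P and Qs = 5P + 129.
Without the subsidy, 579 − 4P = 5P + 129 gives 9P = 450, so P* = 50 and Q* = 379.
With a per-unit subsidy paid to producers, each receives P + 18 per unit sold, so supply becomes Qs = 5(P + 18) + 129.
New equilibrium: consumers pay 40, producers receive 58, Q = 419. (Wedge: Pb − Ps = −18.)
ΔPS is the trapezoid between Q = 419 and Q = 379 of height 8: ½ · (379 + 419) · 8 = 3192.

Producer surplus rises by 3192 thousand.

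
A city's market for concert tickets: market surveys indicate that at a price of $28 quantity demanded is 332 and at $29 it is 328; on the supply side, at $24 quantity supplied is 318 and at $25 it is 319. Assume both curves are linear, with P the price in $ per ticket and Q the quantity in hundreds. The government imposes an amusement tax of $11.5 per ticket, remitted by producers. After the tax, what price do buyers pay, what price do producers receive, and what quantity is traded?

Buyers pay $32.3; producers receive $20.8; quantity = 314.8.

Demand slope: (328 − 332)/(29 − 28) = -4, so Qd = 444 − 4P.
Supply slope: (319 − 318)/(25 − 24) = 1, so Qs = P + 294.
Without the tax, 444 − 4P = P + 294 gives 5P = 150, so P* = $30 and Q* = 324.
With the tax collected from producers, supply shifts: Qs = (P − 11.5) + 294.
Solving gives Q = 314.8 with buyers paying $32.3 and producers receiving $20.8 (the $11.5 wedge).
The less price-elastic side of the market bears the larger share of a per-unit tax.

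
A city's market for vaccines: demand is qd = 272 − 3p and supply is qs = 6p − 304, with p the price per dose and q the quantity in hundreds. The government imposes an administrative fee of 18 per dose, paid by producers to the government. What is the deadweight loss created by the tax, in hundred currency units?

Deadweight loss = 324 hundred.

Without the tax, 272 − 3p = 6p − 304 gives 9p = 576, so p* = 64 and q* = 80.
With the tax collected from producers, supply shifts: qs = 6(p − 18) − 304.
New equilibrium: buyers pay 76, producers receive 58, q = 44. (Wedge: pb − ps = 18.)
Quantity falls by |ΔQ| = |80 − 44| = 36.
DWL = ½ · t · |ΔQ| = ½ · 18 · 36 = 324.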